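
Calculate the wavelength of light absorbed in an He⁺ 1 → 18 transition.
22.8522 nm

First, find the transition energy using E_n = -13.6057 Z² / n² eV:
E_1 = -13.6057 × 2² / 1² = -54.422800 eV
E_18 = -13.6057 × 2² / 18² = -0.167972 eV

Photon energy: |ΔE| = |E_18 - E_1| = 54.254828 eV

Convert to wavelength using E = hc/λ with hc = 1239.84 eV·nm:
λ = hc/E = 1239.84 eV·nm / 54.254828 eV
λ = 22.8522 nm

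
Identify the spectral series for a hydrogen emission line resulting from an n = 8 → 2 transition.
Balmer series

The spectral series in hydrogen are named based on the final (lower) energy level:
- Lyman series: n_final = 1 (ultraviolet)
- Balmer series: n_final = 2 (visible/near-UV)
- Paschen series: n_final = 3 (infrared)
- Brackett series: n_final = 4 (infrared)
- Pfund series: n_final = 5 (far infrared)

Since this transition ends at n = 2, it belongs to the Balmer series.

For reference, this 8 → 2 line has photon energy
ΔE = 13.6057 eV × (1/2² - 1/8²) = 3.188835938 eV,
corresponding to wavelength λ = hc/ΔE = 1239.84 eV·nm / 3.188835938 eV = 388.80646 nm in the visible/near-UV region.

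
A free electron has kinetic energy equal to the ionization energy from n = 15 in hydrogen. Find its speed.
1.4585e+05 m/s (or 0.04865% of c)

The binding energy at n = 15 for hydrogen is:
E_15 = -13.6057/15² = -0.060469778 eV
|E_15| = 0.060469778 eV

Convert to Joules:
KE = 0.060469778 eV × (1.602177 × 10⁻¹⁹ J/eV) = 9.688329e-21 J

Using KE = ½mv²:
v = √(2·KE/m_e)
v = √(2 × 9.688329e-21 J / 9.10938 × 10⁻³¹ kg)
v = 1.4585e+05 m/s

This is approximately 0.04865% the speed of light.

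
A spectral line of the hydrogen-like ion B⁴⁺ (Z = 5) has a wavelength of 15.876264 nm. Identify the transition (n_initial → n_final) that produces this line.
n = 7 → n = 2

First, find the photon energy from the wavelength (hc = 1239.84 eV·nm):
E = hc/λ = 1239.84 eV·nm / 15.876264 nm = 78.093939 eV

The energy levels of B⁴⁺ satisfy E_n = -13.6057 × 5² / n² eV, so an emission n_i → n_f releases
ΔE = 13.6057 × 5² × (1/n_f² − 1/n_i²) eV.

Setting ΔE equal to the photon energy:
1/n_f² − 1/n_i² = 78.093939 / (13.6057 × 5²) = 0.22959183

Since 1/n_i² must be positive, we need 1/n_f² > 0.22959183, i.e. n_f ≤ 2. For each allowed n_f, solve n_i = (1/n_f² − 0.22959183)^(−1/2) and check whether it is a whole number:
  n_f = 1: 1/n_i² = 1.00000000 − 0.22959183 = 0.77040817 → n_i = 1.139  (not an integer) ✗
  n_f = 2: 1/n_i² = 0.25000000 − 0.22959183 = 0.02040817 → n_i = 7.000  → integer, n_i = 7 ✓

Only n_f = 2 gives an integer upper level, n_i = 7.

The transition is from n = 7 to n = 2 (emission).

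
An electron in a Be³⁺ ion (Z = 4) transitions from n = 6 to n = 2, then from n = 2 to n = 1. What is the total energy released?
211.64422 eV

The energy levels of Be³⁺ are E_n = -13.6057 × 4² / n² eV.

First transition (6 → 2):
ΔE₁ = |E_2 - E_6|
ΔE₁ = |-54.42280000000 - (-6.04697777778)| = 48.37582222 eV

Second transition (2 → 1):
ΔE₂ = |E_1 - E_2|
ΔE₂ = |-217.69120000000 - (-54.42280000000)| = 163.26840000 eV

Total energy released:
E_total = ΔE₁ + ΔE₂ = 48.37582222 + 163.26840000 = 211.64422 eV

Note: This equals the direct transition 6 → 1: 211.64422 eV ✓
Energy is conserved regardless of the path taken.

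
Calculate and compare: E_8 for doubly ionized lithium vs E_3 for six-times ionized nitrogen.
N⁶⁺ at n = 3 (E = -74.0755 eV)

Using E_n = -13.6057 Z² / n² eV:

Li²⁺ (Z = 3) at n = 8:
E = -13.6057 × 3² / 8² = -13.6057 × 9 / 64 = -1.9133016 eV

N⁶⁺ (Z = 7) at n = 3:
E = -13.6057 × 7² / 3² = -13.6057 × 49 / 9 = -74.0754778 eV

Since -74.0754778 eV < -1.9133016 eV,
N⁶⁺ at n = 3 is more tightly bound (requires more energy to ionize).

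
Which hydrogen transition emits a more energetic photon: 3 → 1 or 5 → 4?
3 → 1

Calculate the energy for each transition:

Transition 3 → 1:
ΔE₁ = |E_1 - E_3| = |-13.6057/1² - (-13.6057/3²)|
ΔE₁ = |-13.6057000000 - (-1.5117444444)| = 12.0939556 eV

Transition 5 → 4:
ΔE₂ = |E_4 - E_5| = |-13.6057/4² - (-13.6057/5²)|
ΔE₂ = |-0.8503562500 - (-0.5442280000)| = 0.3061283 eV

Since 12.0939556 eV > 0.3061283 eV, the transition 3 → 1 emits the more energetic photon.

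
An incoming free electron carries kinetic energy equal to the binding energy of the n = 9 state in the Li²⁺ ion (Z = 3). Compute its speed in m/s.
7.29e+05 m/s (or 0.2432% of c)

The binding energy at n = 9 for Li²⁺ is:
E_9 = -13.6057 × 3²/9² = -1.511744 eV
|E_9| = 1.511744 eV

Convert to Joules:
KE = 1.511744 eV × (1.602177 × 10⁻¹⁹ J/eV) = 2.4221e-19 J

Using KE = ½mv²:
v = √(2·KE/m_e)
v = √(2 × 2.4221e-19 J / 9.10938 × 10⁻³¹ kg)
v = 7.29e+05 m/s

This is approximately 0.2432% the speed of light.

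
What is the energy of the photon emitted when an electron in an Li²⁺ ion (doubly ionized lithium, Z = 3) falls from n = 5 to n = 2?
25.71477 eV

The energy levels are E_n = -13.6057 Z² eV / n².

Energy at n = 5: E_5 = -13.6057 × 3² / 5² = -4.89805200 eV
Energy at n = 2: E_2 = -13.6057 × 3² / 2² = -30.61282500 eV

For emission (electron falling to lower state), the photon energy is:
E_photon = E_5 - E_2 = |-4.89805200 - (-30.61282500)|
E_photon = 25.71477 eV

This energy is carried away by the emitted photon.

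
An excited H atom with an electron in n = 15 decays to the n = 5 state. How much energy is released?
0.484 eV

The energy levels are E_n = -13.6057 eV / n².

Energy at n = 15: E_15 = -13.6057 / 15² = -0.060470 eV
Energy at n = 5: E_5 = -13.6057 / 5² = -0.544228 eV

For emission (electron falling to lower state), the photon energy is:
E_photon = E_15 - E_5 = |-0.060470 - (-0.544228)|
E_photon = 0.484 eV

This energy is carried away by the emitted photon.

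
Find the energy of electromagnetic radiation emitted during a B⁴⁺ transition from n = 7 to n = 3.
30.851927 eV

The energy levels are E_n = -13.6057 Z² eV / n².

Energy at n = 7: E_7 = -13.6057 × 5² / 7² = -6.941683673 eV
Energy at n = 3: E_3 = -13.6057 × 5² / 3² = -37.793611111 eV

For emission (electron falling to lower state), the photon energy is:
E_photon = E_7 - E_3 = |-6.941683673 - (-37.793611111)|
E_photon = 30.851927 eV

This energy is carried away by the emitted photon.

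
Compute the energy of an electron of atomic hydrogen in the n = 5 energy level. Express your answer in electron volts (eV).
-0.54423 eV

The energy levels of a hydrogen-like atom are given by:
E_n = -13.6057 eV / n²

For n = 5:
E_5 = -13.6057 eV / 5²
E_5 = -13.6057 eV / 25
E_5 = -0.54423 eV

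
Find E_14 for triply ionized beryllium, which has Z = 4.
-1.1107 eV

For hydrogen-like ions, the energy levels scale with Z²:
E_n = -13.6057 Z² / n² eV

For Be³⁺ (Z = 4) at n = 14:
E_14 = -13.6057 × 4² / 14²
E_14 = -13.6057 × 16 / 196
E_14 = -217.6912 / 196
E_14 = -1.1107 eV

The energy is 16 times more negative than hydrogen at the same n due to the stronger nuclear charge.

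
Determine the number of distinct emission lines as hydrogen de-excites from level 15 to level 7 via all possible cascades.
36

The electron can occupy levels n = 7, 8, ..., 15 during de-excitation — that is m = 15 - 7 + 1 = 9 distinct levels.

The number of distinct spectral lines equals the number of ways to choose 2 of these m levels (each pair gives one possible emission transition):

Number of lines = m(m-1)/2 = 9×8/2 = 36

These correspond to all possible transitions between the 9 levels:
15 → 14, 15 → 13, 15 → 12, 15 → 11, 15 → 10, 15 → 9, 15 → 8, 15 → 7...

Each transition produces a photon with a unique energy (and thus wavelength). This count does not depend on Z.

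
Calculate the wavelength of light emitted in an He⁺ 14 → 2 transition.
93.025 nm

First, find the transition energy using E_n = -13.6057 Z² / n² eV:
E_14 = -13.6057 × 2² / 14² = -0.27767 eV
E_2 = -13.6057 × 2² / 2² = -13.60570 eV

Photon energy: |ΔE| = |E_2 - E_14| = 13.32803 eV

Convert to wavelength using E = hc/λ with hc = 1239.84 eV·nm:
λ = hc/E = 1239.84 eV·nm / 13.32803 eV
λ = 93.025 nm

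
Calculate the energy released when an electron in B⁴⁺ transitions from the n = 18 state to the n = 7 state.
5.89 eV

The energy levels are E_n = -13.6057 Z² eV / n².

Energy at n = 18: E_18 = -13.6057 × 5² / 18² = -1.04982 eV
Energy at n = 7: E_7 = -13.6057 × 5² / 7² = -6.94168 eV

For emission (electron falling to lower state), the photon energy is:
E_photon = E_18 - E_7 = |-1.04982 - (-6.94168)|
E_photon = 5.89 eV

This energy is carried away by the emitted photon.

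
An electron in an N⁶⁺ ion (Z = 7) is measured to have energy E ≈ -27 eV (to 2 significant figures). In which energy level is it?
n = 5

The exact energy levels follow E_n = -13.6057 Z² / n² eV with Z = 7.

The measured value (-27 eV) is reported to only 2 significant figures, so we must test candidate n values and see which one matches to that precision.

Candidate energies:
  n = 3:  E = -13.6057 × 7² / 3² = -74.07548 eV
  n = 4:  E = -13.6057 × 7² / 4² = -41.66746 eV
  n = 5:  E = -13.6057 × 7² / 5² = -26.66717 eV  ← matches
  n = 6:  E = -13.6057 × 7² / 6² = -18.51887 eV
  n = 7:  E = -13.6057 × 7² / 7² = -13.60570 eV

Checking against the measurement of -27 eV (2 sig figs), only n = 5 agrees:
E_5 = -26.66717 eV, which rounds to -27 eV ✓

Therefore n = 5.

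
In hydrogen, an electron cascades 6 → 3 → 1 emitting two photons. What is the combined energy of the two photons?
13.228 eV

The energy levels of hydrogen are E_n = -13.6057 / n² eV.

First transition (6 → 3):
ΔE₁ = |E_3 - E_6|
ΔE₁ = |-1.511744444 - (-0.377936111)| = 1.133808 eV

Second transition (3 → 1):
ΔE₂ = |E_1 - E_3|
ΔE₂ = |-13.605700000 - (-1.511744444)| = 12.093956 eV

Total energy released:
E_total = ΔE₁ + ΔE₂ = 1.133808 + 12.093956 = 13.228 eV

Note: This equals the direct transition 6 → 1: 13.228 eV ✓
Energy is conserved regardless of the path taken.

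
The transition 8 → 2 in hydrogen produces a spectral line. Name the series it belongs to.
Balmer series

The spectral series in hydrogen are named based on the final (lower) energy level:
- Lyman series: n_final = 1 (ultraviolet)
- Balmer series: n_final = 2 (visible/near-UV)
- Paschen series: n_final = 3 (infrared)
- Brackett series: n_final = 4 (infrared)
- Pfund series: n_final = 5 (far infrared)

Since this transition ends at n = 2, it belongs to the Balmer series.

For reference, this 8 → 2 line has photon energy
ΔE = 13.6057 eV × (1/2² - 1/8²) = 3.188836 eV,
corresponding to wavelength λ = hc/ΔE = 1239.84 eV·nm / 3.188836 eV = 388.81 nm in the visible/near-UV region.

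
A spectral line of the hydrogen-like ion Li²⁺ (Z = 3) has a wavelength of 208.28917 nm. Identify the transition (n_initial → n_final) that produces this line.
n = 4 → n = 3

First, find the photon energy from the wavelength (hc = 1239.84 eV·nm):
E = hc/λ = 1239.84 eV·nm / 208.28917 nm = 5.9524938 eV

The energy levels of Li²⁺ satisfy E_n = -13.6057 × 3² / n² eV, so an emission n_i → n_f releases
ΔE = 13.6057 × 3² × (1/n_f² − 1/n_i²) eV.

Setting ΔE equal to the photon energy:
1/n_f² − 1/n_i² = 5.9524938 / (13.6057 × 3²) = 0.048611112

Since 1/n_i² must be positive, we need 1/n_f² > 0.048611112, i.e. n_f ≤ 4. For each allowed n_f, solve n_i = (1/n_f² − 0.048611112)^(−1/2) and check whether it is a whole number:
  n_f = 1: 1/n_i² = 1.000000000 − 0.048611112 = 0.951388888 → n_i = 1.025  (not an integer) ✗
  n_f = 2: 1/n_i² = 0.250000000 − 0.048611112 = 0.201388888 → n_i = 2.228  (not an integer) ✗
  n_f = 3: 1/n_i² = 0.111111111 − 0.048611112 = 0.062499999 → n_i = 4.000  → integer, n_i = 4 ✓
  n_f = 4: 1/n_i² = 0.062500000 − 0.048611112 = 0.013888888 → n_i = 8.485  (not an integer) ✗

Only n_f = 3 gives an integer upper level, n_i = 4.

The transition is from n = 4 to n = 3 (emission).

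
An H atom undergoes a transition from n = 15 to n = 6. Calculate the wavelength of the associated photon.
3905.42199 nm

First, find the transition energy using E_n = -13.6057 / n² eV:
E_15 = -13.6057 / 15² = -0.06046977778 eV
E_6 = -13.6057 / 6² = -0.37793611111 eV

Photon energy: |ΔE| = |E_6 - E_15| = 0.31746633333 eV

Convert to wavelength using E = hc/λ with hc = 1239.84 eV·nm:
λ = hc/E = 1239.84 eV·nm / 0.31746633333 eV
λ = 3905.42199 nm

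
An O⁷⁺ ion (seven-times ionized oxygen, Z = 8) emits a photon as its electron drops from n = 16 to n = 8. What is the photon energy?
10.204 eV

The energy levels are E_n = -13.6057 Z² eV / n².

Energy at n = 16: E_16 = -13.6057 × 8² / 16² = -3.401425 eV
Energy at n = 8: E_8 = -13.6057 × 8² / 8² = -13.605700 eV

For emission (electron falling to lower state), the photon energy is:
E_photon = E_16 - E_8 = |-3.401425 - (-13.605700)|
E_photon = 10.204 eV

This energy is carried away by the emitted photon.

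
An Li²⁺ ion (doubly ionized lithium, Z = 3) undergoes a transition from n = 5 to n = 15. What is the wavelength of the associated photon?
284.77035 nm

First, find the transition energy using E_n = -13.6057 Z² / n² eV:
E_5 = -13.6057 × 3² / 5² = -4.898052000 eV
E_15 = -13.6057 × 3² / 15² = -0.544228000 eV

Photon energy: |ΔE| = |E_15 - E_5| = 4.353824000 eV

Convert to wavelength using E = hc/λ with hc = 1239.84 eV·nm:
λ = hc/E = 1239.84 eV·nm / 4.353824000 eV
λ = 284.77035 nm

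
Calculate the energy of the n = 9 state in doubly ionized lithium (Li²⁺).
-1.511744 eV

For hydrogen-like ions, the energy levels scale with Z²:
E_n = -13.6057 Z² / n² eV

For Li²⁺ (Z = 3) at n = 9:
E_9 = -13.6057 × 3² / 9²
E_9 = -13.6057 × 9 / 81
E_9 = -122.4513 / 81
E_9 = -1.511744 eV

The energy is 9 times more negative than hydrogen at the same n due to the stronger nuclear charge.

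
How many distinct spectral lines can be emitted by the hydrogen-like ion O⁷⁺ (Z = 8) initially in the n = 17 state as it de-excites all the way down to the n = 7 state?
55

The electron can occupy levels n = 7, 8, ..., 17 during de-excitation — that is m = 17 - 7 + 1 = 11 distinct levels.

The number of distinct spectral lines equals the number of ways to choose 2 of these m levels (each pair gives one possible emission transition):

Number of lines = m(m-1)/2 = 11×10/2 = 55

These correspond to all possible transitions between the 11 levels:
17 → 16, 17 → 15, 17 → 14, 17 → 13, 17 → 12, 17 → 11, 17 → 10, 17 → 9...

Each transition produces a photon with a unique energy (and thus wavelength). This count does not depend on Z.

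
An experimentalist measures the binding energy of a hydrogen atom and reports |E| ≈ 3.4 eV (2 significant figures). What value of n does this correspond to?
n = 2

The exact energy levels follow E_n = -13.6057 eV / n².

The measured value (-3.4 eV) is reported to only 2 significant figures, so we must test candidate n values and see which one matches to that precision.

Candidate energies:
  n = 1:  E = -13.6057/1² = -13.60570 eV
  n = 2:  E = -13.6057/2² = -3.40143 eV  ← matches
  n = 3:  E = -13.6057/3² = -1.51174 eV
  n = 4:  E = -13.6057/4² = -0.85036 eV

Checking against the measurement of -3.4 eV (2 sig figs), only n = 2 agrees:
E_2 = -3.40143 eV, which rounds to -3.4 eV ✓

Therefore n = 2.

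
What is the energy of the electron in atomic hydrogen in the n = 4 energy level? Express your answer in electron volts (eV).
-0.85 eV

The energy levels of a hydrogen-like atom are given by:
E_n = -13.6057 eV / n²

For n = 4:
E_4 = -13.6057 eV / 4²
E_4 = -13.6057 eV / 16
E_4 = -0.85 eV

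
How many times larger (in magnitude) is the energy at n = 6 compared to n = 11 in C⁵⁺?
3.36111

Using E_n = -13.6057 Z² / n² eV with Z = 6:

E_6 = -13.6057 × 6² / 6² = -489.8052 / 36 = -13.60570000000 eV
E_11 = -13.6057 × 6² / 11² = -489.8052 / 121 = -4.04797685950 eV

The ratio is:
E_6/E_11 = (-13.60570000000) / (-4.04797685950)
E_6/E_11 = (-489.8052/36) / (-489.8052/121)
E_6/E_11 = 121/36
E_6/E_11 = 3.36111
(Note: the Z² factors cancel in the ratio.)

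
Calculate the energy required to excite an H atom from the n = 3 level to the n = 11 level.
1.399 eV

The energy levels of a hydrogen-like atom are E_n = -13.6057 eV / n².

Energy at n = 3: E_3 = -13.6057 / 3² = -1.511744 eV
Energy at n = 11: E_11 = -13.6057 / 11² = -0.112444 eV

The excitation energy is the difference:
ΔE = E_11 - E_3
ΔE = -0.112444 - (-1.511744)
ΔE = 1.399 eV

Since this is positive, energy must be absorbed (photon absorption).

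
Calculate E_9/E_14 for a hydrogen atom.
2.419753

Using E_n = -13.6057 Z² / n² eV with Z = 1:

E_9 = -13.6057 / 9² = -13.6057 / 81 = -0.167971604938 eV
E_14 = -13.6057 / 14² = -13.6057 / 196 = -0.069416836735 eV

The ratio is:
E_9/E_14 = (-0.167971604938) / (-0.069416836735)
E_9/E_14 = (-13.6057/81) / (-13.6057/196)
E_9/E_14 = 196/81
E_9/E_14 = 2.419753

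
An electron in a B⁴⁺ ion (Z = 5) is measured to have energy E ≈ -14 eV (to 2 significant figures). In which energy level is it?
n = 5

The exact energy levels follow E_n = -13.6057 Z² / n² eV with Z = 5.

The measured value (-14 eV) is reported to only 2 significant figures, so we must test candidate n values and see which one matches to that precision.

Candidate energies:
  n = 3:  E = -13.6057 × 5² / 3² = -37.79361 eV
  n = 4:  E = -13.6057 × 5² / 4² = -21.25891 eV
  n = 5:  E = -13.6057 × 5² / 5² = -13.60570 eV  ← matches
  n = 6:  E = -13.6057 × 5² / 6² = -9.44840 eV
  n = 7:  E = -13.6057 × 5² / 7² = -6.94168 eV

Checking against the measurement of -14 eV (2 sig figs), only n = 5 agrees:
E_5 = -13.60570 eV, which rounds to -14 eV ✓

Therefore n = 5.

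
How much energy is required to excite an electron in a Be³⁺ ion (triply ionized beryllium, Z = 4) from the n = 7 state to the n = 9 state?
1.755132 eV

The energy levels of a hydrogen-like atom are E_n = -13.6057 Z² eV / n².

Energy at n = 7: E_7 = -13.6057 × 4² / 7² = -4.442677551 eV
Energy at n = 9: E_9 = -13.6057 × 4² / 9² = -2.687545679 eV

The excitation energy is the difference:
ΔE = E_9 - E_7
ΔE = -2.687545679 - (-4.442677551)
ΔE = 1.755132 eV

Since this is positive, energy must be absorbed (photon absorption).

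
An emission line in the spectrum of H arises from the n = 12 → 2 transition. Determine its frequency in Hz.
8.00e+14 Hz

First, find the transition energy:
E_12 = -13.6057 / 12² = -0.0944840 eV
E_2 = -13.6057 / 2² = -3.4014250 eV
|ΔE| = |E_2 - E_12| = 3.3069410 eV

Convert to Joules: E = 3.3069410 eV × (1.602177 × 10⁻¹⁹ J/eV) = 5.2983e-19 J

Using E = hf:
f = E/h = 5.2983e-19 J / (6.62607 × 10⁻³⁴ J·s)
f = 8.00e+14 Hz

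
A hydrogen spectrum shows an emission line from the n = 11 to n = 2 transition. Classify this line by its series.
Balmer series

The spectral series in hydrogen are named based on the final (lower) energy level:
- Lyman series: n_final = 1 (ultraviolet)
- Balmer series: n_final = 2 (visible/near-UV)
- Paschen series: n_final = 3 (infrared)
- Brackett series: n_final = 4 (infrared)
- Pfund series: n_final = 5 (far infrared)

Since this transition ends at n = 2, it belongs to the Balmer series.

For reference, this 11 → 2 line has photon energy
ΔE = 13.6057 eV × (1/2² - 1/11²) = 3.288981198 eV,
corresponding to wavelength λ = hc/ΔE = 1239.84 eV·nm / 3.288981198 eV = 376.96780 nm in the visible/near-UV region.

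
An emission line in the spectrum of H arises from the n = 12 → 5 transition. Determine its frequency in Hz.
1.08748e+14 Hz

First, find the transition energy:
E_12 = -13.6057 / 12² = -0.094484028 eV
E_5 = -13.6057 / 5² = -0.544228000 eV
|ΔE| = |E_5 - E_12| = 0.449743972 eV

Convert to Joules: E = 0.449743972 eV × (1.602177 × 10⁻¹⁹ J/eV) = 7.2056945e-20 J

Using E = hf:
f = E/h = 7.2056945e-20 J / (6.62607 × 10⁻³⁴ J·s)
f = 1.08748e+14 Hz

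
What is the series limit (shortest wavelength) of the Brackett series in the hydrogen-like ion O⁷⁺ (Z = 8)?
22.78 nm

The series limit corresponds to the transition from n = ∞ to n = 4.
This is the highest energy (shortest wavelength) transition in the Brackett series.

E_∞ = 0 eV
E_4 = -13.6057 × 8² / 4² = -54.4228 eV

Energy at series limit:
ΔE = E_∞ - E_4 = 0 - (-54.4228) = 54.4228 eV
λ = hc/E = 1239.84 eV·nm / 54.4228 eV = 22.78 nm

This energy equals the ionization energy from the n = 4 state of O⁷⁺.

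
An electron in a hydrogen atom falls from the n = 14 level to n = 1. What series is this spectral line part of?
Lyman series

The spectral series in hydrogen are named based on the final (lower) energy level:
- Lyman series: n_final = 1 (ultraviolet)
- Balmer series: n_final = 2 (visible/near-UV)
- Paschen series: n_final = 3 (infrared)
- Brackett series: n_final = 4 (infrared)
- Pfund series: n_final = 5 (far infrared)

Since this transition ends at n = 1, it belongs to the Lyman series.

For reference, this 14 → 1 line has photon energy
ΔE = 13.6057 eV × (1/1² - 1/14²) = 13.5362832 eV,
corresponding to wavelength λ = hc/ΔE = 1239.84 eV·nm / 13.5362832 eV = 91.59383 nm in the ultraviolet region.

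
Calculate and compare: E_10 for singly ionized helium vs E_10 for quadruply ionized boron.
B⁴⁺ at n = 10 (E = -3.40 eV)

Using E_n = -13.6057 Z² / n² eV:

He⁺ (Z = 2) at n = 10:
E = -13.6057 × 2² / 10² = -13.6057 × 4 / 100 = -0.54423 eV

B⁴⁺ (Z = 5) at n = 10:
E = -13.6057 × 5² / 10² = -13.6057 × 25 / 100 = -3.40143 eV

Since -3.40143 eV < -0.54423 eV,
B⁴⁺ at n = 10 is more tightly bound (requires more energy to ionize).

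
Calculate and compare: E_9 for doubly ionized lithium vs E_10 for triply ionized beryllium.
Be³⁺ at n = 10 (E = -2.18 eV)

Using E_n = -13.6057 Z² / n² eV:

Li²⁺ (Z = 3) at n = 9:
E = -13.6057 × 3² / 9² = -13.6057 × 9 / 81 = -1.51174 eV

Be³⁺ (Z = 4) at n = 10:
E = -13.6057 × 4² / 10² = -13.6057 × 16 / 100 = -2.17691 eV

Since -2.17691 eV < -1.51174 eV,
Be³⁺ at n = 10 is more tightly bound (requires more energy to ionize).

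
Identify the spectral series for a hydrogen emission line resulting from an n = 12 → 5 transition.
Pfund series

The spectral series in hydrogen are named based on the final (lower) energy level:
- Lyman series: n_final = 1 (ultraviolet)
- Balmer series: n_final = 2 (visible/near-UV)
- Paschen series: n_final = 3 (infrared)
- Brackett series: n_final = 4 (infrared)
- Pfund series: n_final = 5 (far infrared)

Since this transition ends at n = 5, it belongs to the Pfund series.

For reference, this 12 → 5 line has photon energy
ΔE = 13.6057 eV × (1/5² - 1/12²) = 0.44974397 eV,
corresponding to wavelength λ = hc/ΔE = 1239.84 eV·nm / 0.44974397 eV = 2756.77 nm in the far infrared region.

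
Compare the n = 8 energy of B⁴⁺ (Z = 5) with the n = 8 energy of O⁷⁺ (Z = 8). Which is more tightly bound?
O⁷⁺ at n = 8 (E = -13.6057 eV)

Using E_n = -13.6057 Z² / n² eV:

B⁴⁺ (Z = 5) at n = 8:
E = -13.6057 × 5² / 8² = -13.6057 × 25 / 64 = -5.3147266 eV

O⁷⁺ (Z = 8) at n = 8:
E = -13.6057 × 8² / 8² = -13.6057 × 64 / 64 = -13.6057000 eV

Since -13.6057000 eV < -5.3147266 eV,
O⁷⁺ at n = 8 is more tightly bound (requires more energy to ionize).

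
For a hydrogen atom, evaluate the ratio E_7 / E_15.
4.591837

Using E_n = -13.6057 Z² / n² eV with Z = 1:

E_7 = -13.6057 / 7² = -13.6057 / 49 = -0.277667346939 eV
E_15 = -13.6057 / 15² = -13.6057 / 225 = -0.060469777778 eV

The ratio is:
E_7/E_15 = (-0.277667346939) / (-0.060469777778)
E_7/E_15 = (-13.6057/49) / (-13.6057/225)
E_7/E_15 = 225/49
E_7/E_15 = 4.591837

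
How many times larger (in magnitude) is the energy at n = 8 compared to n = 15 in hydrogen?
3.515625

Using E_n = -13.6057 Z² / n² eV with Z = 1:

E_8 = -13.6057 / 8² = -13.6057 / 64 = -0.212589063 eV
E_15 = -13.6057 / 15² = -13.6057 / 225 = -0.060469778 eV

The ratio is:
E_8/E_15 = (-0.212589063) / (-0.060469778)
E_8/E_15 = (-13.6057/64) / (-13.6057/225)
E_8/E_15 = 225/64
E_8/E_15 = 3.515625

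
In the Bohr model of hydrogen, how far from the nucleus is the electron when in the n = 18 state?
17.145342 nm (or 171.453416 Å)

The Bohr radius formula is:
r_n = n² a₀ / Z

where a₀ = 0.052917721 nm is the Bohr radius.

For H (Z = 1) at n = 18:
r_18 = 18² × 0.052917721 nm / 1
r_18 = 324 × 0.052917721 nm / 1
r_18 = 17.1453416 nm / 1
r_18 = 17.145342 nm

The electron orbits at approximately 17.145342 nm from the nucleus.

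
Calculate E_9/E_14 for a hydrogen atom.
2.419753

Using E_n = -13.6057 Z² / n² eV with Z = 1:

E_9 = -13.6057 / 9² = -13.6057 / 81 = -0.167971604938 eV
E_14 = -13.6057 / 14² = -13.6057 / 196 = -0.069416836735 eV

The ratio is:
E_9/E_14 = (-0.167971604938) / (-0.069416836735)
E_9/E_14 = (-13.6057/81) / (-13.6057/196)
E_9/E_14 = 196/81
E_9/E_14 = 2.419753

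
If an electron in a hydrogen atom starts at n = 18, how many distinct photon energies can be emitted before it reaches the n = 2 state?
136

The electron can occupy levels n = 2, 3, ..., 18 during de-excitation — that is m = 18 - 2 + 1 = 17 distinct levels.

The number of distinct spectral lines equals the number of ways to choose 2 of these m levels (each pair gives one possible emission transition):

Number of lines = m(m-1)/2 = 17×16/2 = 136

These correspond to all possible transitions between the 17 levels:
18 → 17, 18 → 16, 18 → 15, 18 → 14, 18 → 13, 18 → 12, 18 → 11, 18 → 10...

Each transition produces a photon with a unique energy (and thus wavelength). This count does not depend on Z.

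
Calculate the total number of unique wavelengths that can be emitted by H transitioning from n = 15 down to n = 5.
55

The electron can occupy levels n = 5, 6, ..., 15 during de-excitation — that is m = 15 - 5 + 1 = 11 distinct levels.

The number of distinct spectral lines equals the number of ways to choose 2 of these m levels (each pair gives one possible emission transition):

Number of lines = m(m-1)/2 = 11×10/2 = 55

These correspond to all possible transitions between the 11 levels:
15 → 14, 15 → 13, 15 → 12, 15 → 11, 15 → 10, 15 → 9, 15 → 8, 15 → 7...

Each transition produces a photon with a unique energy (and thus wavelength). This count does not depend on Z.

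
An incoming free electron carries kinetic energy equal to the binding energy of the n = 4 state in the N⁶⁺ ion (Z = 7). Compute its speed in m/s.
3.8285e+06 m/s (or 1.2770% of c)

The binding energy at n = 4 for N⁶⁺ is:
E_4 = -13.6057 × 7²/4² = -41.667456 eV
|E_4| = 41.667456 eV

Convert to Joules:
KE = 41.667456 eV × (1.602177 × 10⁻¹⁹ J/eV) = 6.675864e-18 J

Using KE = ½mv²:
v = √(2·KE/m_e)
v = √(2 × 6.675864e-18 J / 9.10938 × 10⁻³¹ kg)
v = 3.8285e+06 m/s

This is approximately 1.2770% the speed of light.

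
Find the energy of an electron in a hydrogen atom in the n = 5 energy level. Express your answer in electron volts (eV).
-0.544228 eV

The energy levels of a hydrogen-like atom are given by:
E_n = -13.6057 eV / n²

For n = 5:
E_5 = -13.6057 eV / 5²
E_5 = -13.6057 eV / 25
E_5 = -0.544228 eV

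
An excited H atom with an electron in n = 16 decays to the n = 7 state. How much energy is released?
0.224520 eV

The energy levels are E_n = -13.6057 eV / n².

Energy at n = 16: E_16 = -13.6057 / 16² = -0.053147266 eV
Energy at n = 7: E_7 = -13.6057 / 7² = -0.277667347 eV

For emission (electron falling to lower state), the photon energy is:
E_photon = E_16 - E_7 = |-0.053147266 - (-0.277667347)|
E_photon = 0.224520 eV

This energy is carried away by the emitted photon.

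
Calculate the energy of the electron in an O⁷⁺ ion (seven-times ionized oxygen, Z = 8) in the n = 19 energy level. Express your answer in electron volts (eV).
-2.41209 eV

The energy levels of a hydrogen-like atom are given by:
E_n = -13.6057 Z² / n² eV  (with Z = 8 for O⁷⁺)

For n = 19:
E_19 = -13.6057 × 8² / 19²
E_19 = -13.6057 × 64 / 361
E_19 = -2.41209 eV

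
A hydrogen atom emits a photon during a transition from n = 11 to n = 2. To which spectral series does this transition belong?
Balmer series

The spectral series in hydrogen are named based on the final (lower) energy level:
- Lyman series: n_final = 1 (ultraviolet)
- Balmer series: n_final = 2 (visible/near-UV)
- Paschen series: n_final = 3 (infrared)
- Brackett series: n_final = 4 (infrared)
- Pfund series: n_final = 5 (far infrared)

Since this transition ends at n = 2, it belongs to the Balmer series.

For reference, this 11 → 2 line has photon energy
ΔE = 13.6057 eV × (1/2² - 1/11²) = 3.2889812 eV,
corresponding to wavelength λ = hc/ΔE = 1239.84 eV·nm / 3.2889812 eV = 376.968 nm in the visible/near-UV region.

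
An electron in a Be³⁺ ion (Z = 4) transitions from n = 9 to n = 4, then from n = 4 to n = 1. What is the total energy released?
215.003654 eV

The energy levels of Be³⁺ are E_n = -13.6057 × 4² / n² eV.

First transition (9 → 4):
ΔE₁ = |E_4 - E_9|
ΔE₁ = |-13.605700000000 - (-2.687545679012)| = 10.918154321 eV

Second transition (4 → 1):
ΔE₂ = |E_1 - E_4|
ΔE₂ = |-217.691200000000 - (-13.605700000000)| = 204.085500000 eV

Total energy released:
E_total = ΔE₁ + ΔE₂ = 10.918154321 + 204.085500000 = 215.003654 eV

Note: This equals the direct transition 9 → 1: 215.003654 eV ✓
Energy is conserved regardless of the path taken.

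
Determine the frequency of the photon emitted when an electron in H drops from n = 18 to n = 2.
8.1231e+14 Hz

First, find the transition energy:
E_18 = -13.6057 / 18² = -0.0419929 eV
E_2 = -13.6057 / 2² = -3.4014250 eV
|ΔE| = |E_2 - E_18| = 3.3594321 eV

Convert to Joules: E = 3.3594321 eV × (1.602177 × 10⁻¹⁹ J/eV) = 5.382405e-19 J

Using E = hf:
f = E/h = 5.382405e-19 J / (6.62607 × 10⁻³⁴ J·s)
f = 8.1231e+14 Hz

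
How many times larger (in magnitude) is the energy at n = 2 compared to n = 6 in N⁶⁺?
9.00000

Using E_n = -13.6057 Z² / n² eV with Z = 7:

E_2 = -13.6057 × 7² / 2² = -666.6793 / 4 = -166.66982500000 eV
E_6 = -13.6057 × 7² / 6² = -666.6793 / 36 = -18.51886944444 eV

The ratio is:
E_2/E_6 = (-166.66982500000) / (-18.51886944444)
E_2/E_6 = (-666.6793/4) / (-666.6793/36)
E_2/E_6 = 36/4
E_2/E_6 = 9.00000
(Note: the Z² factors cancel in the ratio.)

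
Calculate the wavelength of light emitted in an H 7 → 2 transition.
396.906591 nm

First, find the transition energy using E_n = -13.6057 / n² eV:
E_7 = -13.6057 / 7² = -0.2776673469 eV
E_2 = -13.6057 / 2² = -3.4014250000 eV

Photon energy: |ΔE| = |E_2 - E_7| = 3.1237576531 eV

Convert to wavelength using E = hc/λ with hc = 1239.84 eV·nm:
λ = hc/E = 1239.84 eV·nm / 3.1237576531 eV
λ = 396.906591 nm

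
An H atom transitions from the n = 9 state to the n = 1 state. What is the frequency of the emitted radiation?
3.25e+15 Hz

First, find the transition energy:
E_9 = -13.6057 / 9² = -0.167972 eV
E_1 = -13.6057 / 1² = -13.605700 eV
|ΔE| = |E_1 - E_9| = 13.437728 eV

Convert to Joules: E = 13.437728 eV × (1.602177 × 10⁻¹⁹ J/eV) = 2.1530e-18 J

Using E = hf:
f = E/h = 2.1530e-18 J / (6.62607 × 10⁻³⁴ J·s)
f = 3.25e+15 Hz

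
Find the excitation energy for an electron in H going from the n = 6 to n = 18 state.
0.34 eV

The energy levels of a hydrogen-like atom are E_n = -13.6057 eV / n².

Energy at n = 6: E_6 = -13.6057 / 6² = -0.37794 eV
Energy at n = 18: E_18 = -13.6057 / 18² = -0.04199 eV

The excitation energy is the difference:
ΔE = E_18 - E_6
ΔE = -0.04199 - (-0.37794)
ΔE = 0.34 eV

Since this is positive, energy must be absorbed (photon absorption).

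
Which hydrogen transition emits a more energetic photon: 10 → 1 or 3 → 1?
10 → 1

Calculate the energy for each transition:

Transition 10 → 1:
ΔE₁ = |E_1 - E_10| = |-13.6057/1² - (-13.6057/10²)|
ΔE₁ = |-13.60570000000 - (-0.13605700000)| = 13.46964300 eV

Transition 3 → 1:
ΔE₂ = |E_1 - E_3| = |-13.6057/1² - (-13.6057/3²)|
ΔE₂ = |-13.60570000000 - (-1.51174444444)| = 12.09395556 eV

Since 13.46964300 eV > 12.09395556 eV, the transition 10 → 1 emits the more energetic photon.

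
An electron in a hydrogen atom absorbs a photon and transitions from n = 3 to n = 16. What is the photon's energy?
1.459 eV

The energy levels of a hydrogen-like atom are E_n = -13.6057 eV / n².

Energy at n = 3: E_3 = -13.6057 / 3² = -1.511744 eV
Energy at n = 16: E_16 = -13.6057 / 16² = -0.053147 eV

The excitation energy is the difference:
ΔE = E_16 - E_3
ΔE = -0.053147 - (-1.511744)
ΔE = 1.459 eV

Since this is positive, energy must be absorbed (photon absorption).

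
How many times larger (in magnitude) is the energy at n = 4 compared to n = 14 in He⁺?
12.250000

Using E_n = -13.6057 Z² / n² eV with Z = 2:

E_4 = -13.6057 × 2² / 4² = -54.4228 / 16 = -3.401425000000 eV
E_14 = -13.6057 × 2² / 14² = -54.4228 / 196 = -0.277667346939 eV

The ratio is:
E_4/E_14 = (-3.401425000000) / (-0.277667346939)
E_4/E_14 = (-54.4228/16) / (-54.4228/196)
E_4/E_14 = 196/16
E_4/E_14 = 12.250000
(Note: the Z² factors cancel in the ratio.)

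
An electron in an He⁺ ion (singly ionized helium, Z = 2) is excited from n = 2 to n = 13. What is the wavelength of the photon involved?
93.33564 nm

First, find the transition energy using E_n = -13.6057 Z² / n² eV:
E_2 = -13.6057 × 2² / 2² = -13.6057000 eV
E_13 = -13.6057 × 2² / 13² = -0.3220284 eV

Photon energy: |ΔE| = |E_13 - E_2| = 13.2836716 eV

Convert to wavelength using E = hc/λ with hc = 1239.84 eV·nm:
λ = hc/E = 1239.84 eV·nm / 13.2836716 eV
λ = 93.33564 nm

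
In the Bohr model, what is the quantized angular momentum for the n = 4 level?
4.2183e-34 J·s (or 4ℏ)

In the Bohr model, angular momentum is quantized:
L = nℏ

where ℏ = h/(2π) = 1.054572e-34 J·s

For n = 4:
L = 4 × 1.054572e-34 J·s
L = 4.2183e-34 J·s

This can also be written as L = 4ℏ.
The angular momentum is an integer multiple of the reduced Planck constant.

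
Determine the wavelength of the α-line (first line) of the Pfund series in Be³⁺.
465.988 nm

The longest wavelength corresponds to the smallest energy transition in the series.
The Pfund series has all transitions ending at n_f = 5.

For Be³⁺ (Z = 4), the first line (α-line) is the jump from n = 6 to n = 5:
E_6 = -13.6057 × 4² / 6² = -6.0469778 eV
E_5 = -13.6057 × 4² / 5² = -8.7076480 eV
ΔE = E_6 - E_5 = 2.6606702 eV

λ = hc/E = 1239.84 eV·nm / 2.6606702 eV
λ = 465.988 nm

This is the α-line of the Pfund series in Be³⁺.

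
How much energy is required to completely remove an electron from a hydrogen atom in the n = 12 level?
0.0945 eV

The ionization energy is the energy needed to remove the electron completely (n → ∞).

For hydrogen, E_n = -13.6057 eV / n².

At n = 12: E_12 = -13.6057 / 12² = -0.0944840 eV
At n = ∞: E_∞ = 0 eV

Ionization energy = E_∞ - E_12 = 0 - (-0.0944840) = 0.0944840 eV
Ionization energy ≈ 0.0945 eV

This is also called the binding energy of the electron in state n = 12.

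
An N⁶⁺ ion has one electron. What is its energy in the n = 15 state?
-2.963019 eV

For hydrogen-like ions, the energy levels scale with Z²:
E_n = -13.6057 Z² / n² eV

For N⁶⁺ (Z = 7) at n = 15:
E_15 = -13.6057 × 7² / 15²
E_15 = -13.6057 × 49 / 225
E_15 = -666.6793 / 225
E_15 = -2.963019 eV

The energy is 49 times more negative than hydrogen at the same n due to the stronger nuclear charge.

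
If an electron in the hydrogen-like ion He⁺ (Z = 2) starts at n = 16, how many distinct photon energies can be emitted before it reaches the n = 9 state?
28

The electron can occupy levels n = 9, 10, ..., 16 during de-excitation — that is m = 16 - 9 + 1 = 8 distinct levels.

The number of distinct spectral lines equals the number of ways to choose 2 of these m levels (each pair gives one possible emission transition):

Number of lines = m(m-1)/2 = 8×7/2 = 28

These correspond to all possible transitions between the 8 levels:
16 → 15, 16 → 14, 16 → 13, 16 → 12, 16 → 11, 16 → 10, 16 → 9, 15 → 14...

Each transition produces a photon with a unique energy (and thus wavelength). This count does not depend on Z.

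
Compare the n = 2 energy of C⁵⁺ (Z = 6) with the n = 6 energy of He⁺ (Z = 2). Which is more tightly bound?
C⁵⁺ at n = 2 (E = -122.45 eV)

Using E_n = -13.6057 Z² / n² eV:

C⁵⁺ (Z = 6) at n = 2:
E = -13.6057 × 6² / 2² = -13.6057 × 36 / 4 = -122.45130 eV

He⁺ (Z = 2) at n = 6:
E = -13.6057 × 2² / 6² = -13.6057 × 4 / 36 = -1.51174 eV

Since -122.45130 eV < -1.51174 eV,
C⁵⁺ at n = 2 is more tightly bound (requires more energy to ionize).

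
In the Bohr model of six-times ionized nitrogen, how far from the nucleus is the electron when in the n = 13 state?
1.2776 nm (or 12.7758 Å)

The Bohr radius formula is:
r_n = n² a₀ / Z

where a₀ = 0.0529177 nm is the Bohr radius.

For N⁶⁺ (Z = 7) at n = 13:
r_13 = 13² × 0.0529177 nm / 7
r_13 = 169 × 0.0529177 nm / 7
r_13 = 8.94309 nm / 7
r_13 = 1.2776 nm

The electron orbits at approximately 1.2776 nm from the nucleus.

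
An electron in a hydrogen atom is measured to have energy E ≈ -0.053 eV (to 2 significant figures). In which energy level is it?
n = 16

The exact energy levels follow E_n = -13.6057 eV / n².

The measured value (-0.053 eV) is reported to only 2 significant figures, so we must test candidate n values and see which one matches to that precision.

Candidate energies:
  n = 14:  E = -13.6057/14² = -0.06942 eV
  n = 15:  E = -13.6057/15² = -0.06047 eV
  n = 16:  E = -13.6057/16² = -0.05315 eV  ← matches
  n = 17:  E = -13.6057/17² = -0.04708 eV
  n = 18:  E = -13.6057/18² = -0.04199 eV

Checking against the measurement of -0.053 eV (2 sig figs), only n = 16 agrees:
E_16 = -0.05315 eV, which rounds to -0.053 eV ✓

Therefore n = 16.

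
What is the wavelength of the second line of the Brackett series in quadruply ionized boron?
104.977743 nm

The lines of a series are numbered from the longest wavelength (smallest ΔE) outward; the second line is the transition from n = n_f + 2 to n_f.
The Brackett series has all transitions ending at n_f = 4.

For B⁴⁺ (Z = 5), the second line (β-line) is the jump from n = 6 to n = 4:
E_6 = -13.6057 × 5² / 6² = -9.448402778 eV
E_4 = -13.6057 × 5² / 4² = -21.258906250 eV
ΔE = E_6 - E_4 = 11.810503472 eV

λ = hc/E = 1239.84 eV·nm / 11.810503472 eV
λ = 104.977743 nm

This is the β-line of the Brackett series in B⁴⁺.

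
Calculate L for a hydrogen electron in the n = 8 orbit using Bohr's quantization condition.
8.44e-34 J·s (or 8ℏ)

In the Bohr model, angular momentum is quantized:
L = nℏ

where ℏ = h/(2π) = 1.0546e-34 J·s

For n = 8:
L = 8 × 1.0546e-34 J·s
L = 8.44e-34 J·s

This can also be written as L = 8ℏ.
The angular momentum is an integer multiple of the reduced Planck constant.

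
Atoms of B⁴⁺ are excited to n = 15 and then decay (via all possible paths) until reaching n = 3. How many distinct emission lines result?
78

The electron can occupy levels n = 3, 4, ..., 15 during de-excitation — that is m = 15 - 3 + 1 = 13 distinct levels.

The number of distinct spectral lines equals the number of ways to choose 2 of these m levels (each pair gives one possible emission transition):

Number of lines = m(m-1)/2 = 13×12/2 = 78

These correspond to all possible transitions between the 13 levels:
15 → 14, 15 → 13, 15 → 12, 15 → 11, 15 → 10, 15 → 9, 15 → 8, 15 → 7...

Each transition produces a photon with a unique energy (and thus wavelength). This count does not depend on Z.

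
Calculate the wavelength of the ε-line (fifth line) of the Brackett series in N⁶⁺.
37.080 nm

The lines of a series are numbered from the longest wavelength (smallest ΔE) outward; the fifth line is the transition from n = n_f + 5 to n_f.
The Brackett series has all transitions ending at n_f = 4.

For N⁶⁺ (Z = 7), the fifth line (ε-line) is the jump from n = 9 to n = 4:
E_9 = -13.6057 × 7² / 9² = -8.23061 eV
E_4 = -13.6057 × 7² / 4² = -41.66746 eV
ΔE = E_9 - E_4 = 33.43685 eV

λ = hc/E = 1239.84 eV·nm / 33.43685 eV
λ = 37.080 nm

This is the ε-line of the Brackett series in N⁶⁺.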